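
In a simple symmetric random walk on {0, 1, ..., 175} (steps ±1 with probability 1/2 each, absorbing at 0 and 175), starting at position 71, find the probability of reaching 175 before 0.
P(hit 175 before 0) = 71/175

Let u_k = P(hit 175 before 0 | start at k). Then u_0 = 0, u_175 = 1, and u_k = u_{k-1}/2 + u_{k+1}/2 for 1 ≤ k ≤ 174. This harmonic recurrence is solved by u_k = k/175, giving u_71 = 71/175.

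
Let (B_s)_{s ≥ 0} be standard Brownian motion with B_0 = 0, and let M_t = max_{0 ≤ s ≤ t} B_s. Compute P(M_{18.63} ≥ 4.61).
P(M_{18.63} ≥ 4.61) = 2·P(B_{18.63} ≥ 4.61) = 2(1 − Φ(4.61/√18.63)) ≈ 0.2855

By the reflection principle for Brownian motion, P(M_t ≥ a) = 2 · P(B_t ≥ a) for a ≥ 0. Since B_t ~ N(0, t), P(B_t ≥ 4.61) = 1 − Φ(4.61/√t) = 1 − Φ(4.61/√18.63) = 1 − Φ(1.0681). So
  P(M_{18.63} ≥ 4.61) = 2(1 − Φ(1.0681)) ≈ 0.2855.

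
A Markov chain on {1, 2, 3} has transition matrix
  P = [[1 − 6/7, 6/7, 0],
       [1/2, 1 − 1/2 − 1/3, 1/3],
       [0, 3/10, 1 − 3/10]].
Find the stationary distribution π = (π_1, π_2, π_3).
π = (21/97, 36/97, 40/97)

This is a birth-death chain on three states, which satisfies detailed balance: π_1 · P_{12} = π_2 · P_{21} and π_2 · P_{23} = π_3 · P_{32}.
From π_1 · 6/7 = π_2 · 1/2: π_2/π_1 = (6/7)/(1/2) = 12/7.
From π_2 · 1/3 = π_3 · 3/10: π_3/π_2 = (1/3)/(3/10) = 10/9.
Take π_1 proportional to 1; then unnormalized π = (1, 12/7, 40/21). Normalize by dividing by the sum 97/21:
  π = (21/97, 36/97, 40/97).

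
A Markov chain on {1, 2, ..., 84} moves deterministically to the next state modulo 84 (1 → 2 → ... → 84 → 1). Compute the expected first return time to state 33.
E[T_33 | X_0 = 33] = 84

The chain cycles deterministically, so starting at state 33 it returns in exactly 84 steps. Equivalently, the stationary distribution is uniform π_j = 1/84 for every state j, so by Kac's formula E[T_33] = 1/π_33 = 84.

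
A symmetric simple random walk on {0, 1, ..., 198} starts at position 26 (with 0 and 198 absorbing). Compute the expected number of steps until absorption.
E[τ | X_0 = 26] = 4472

Let v_k = E[τ | X_0 = k]. Boundary: v_0 = v_198 = 0. Recurrence: v_k = 1 + (v_{k-1} + v_{k+1})/2 for 1 ≤ k ≤ 197. The particular solution to v_k − (v_{k-1} + v_{k+1})/2 = 1 is v_k = −k^2. Adding homogeneous solution A + B k and matching boundaries gives v_k = k (198 − k). Substituting k = 26: v_26 = 26 · 172 = 4472.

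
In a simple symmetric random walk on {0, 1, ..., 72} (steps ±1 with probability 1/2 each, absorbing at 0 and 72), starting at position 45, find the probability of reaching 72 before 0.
P(hit 72 before 0) = 45/72 = 5/8

Let u_k = P(hit 72 before 0 | start at k). Then u_0 = 0, u_72 = 1, and u_k = u_{k-1}/2 + u_{k+1}/2 for 1 ≤ k ≤ 71. This harmonic recurrence is solved by u_k = k/72, giving u_45 = 45/72 = 5/8.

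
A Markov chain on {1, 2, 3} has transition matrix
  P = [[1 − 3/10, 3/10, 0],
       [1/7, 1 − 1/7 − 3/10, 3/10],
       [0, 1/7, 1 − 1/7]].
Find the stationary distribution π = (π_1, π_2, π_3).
π = (100/751, 210/751, 441/751)

This is a birth-death chain on three states, which satisfies detailed balance: π_1 · P_{12} = π_2 · P_{21} and π_2 · P_{23} = π_3 · P_{32}.
From π_1 · 3/10 = π_2 · 1/7: π_2/π_1 = (3/10)/(1/7) = 21/10.
From π_2 · 3/10 = π_3 · 1/7: π_3/π_2 = (3/10)/(1/7) = 21/10.
Take π_1 proportional to 1; then unnormalized π = (1, 21/10, 441/100). Normalize by dividing by the sum 751/100:
  π = (100/751, 210/751, 441/751).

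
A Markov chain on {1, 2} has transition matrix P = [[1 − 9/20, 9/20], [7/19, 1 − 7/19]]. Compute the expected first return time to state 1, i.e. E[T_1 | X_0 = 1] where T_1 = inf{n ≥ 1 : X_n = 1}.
E[T_1 | X_0 = 1] = 1/π_1 = 311/140

For an irreducible recurrent Markov chain with stationary distribution π, E[T_i | X_0 = i] = 1/π_i (Kac's formula). Here π_1 = (7/19)/(9/20 + 7/19) = (7/19)/(311/380) = 140/311, so E[T_1 | X_0 = 1] = 1/π_1 = (9/20 + 7/19)/(7/19) = (311/380)/(7/19) = 311/140.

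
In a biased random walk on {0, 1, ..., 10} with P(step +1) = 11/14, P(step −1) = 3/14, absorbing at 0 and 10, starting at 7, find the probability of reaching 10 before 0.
P(hit 10 before 0) = (1 − (3/11)^7) / (1 − (3/11)^10) = 3241814213/3242170694

Let u_k denote P(reach 10 before 0 | start at k). Boundary: u_0 = 0, u_10 = 1. Recurrence: u_k = 11/14·u_{k+1} + 3/14·u_{k-1} for 1 ≤ k ≤ 9. Try u_k = A + B·r^k with r = q/p = (3/14)/(11/14) = 3/11. Substitution satisfies the recurrence; boundary conditions give:
  u_k = (1 − r^k) / (1 − r^N) = (1 − (3/11)^7) / (1 − (3/11)^10) = 3241814213/3242170694.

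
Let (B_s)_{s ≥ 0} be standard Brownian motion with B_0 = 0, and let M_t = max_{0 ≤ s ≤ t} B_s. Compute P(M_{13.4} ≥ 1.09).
P(M_{13.4} ≥ 1.09) = 2·P(B_{13.4} ≥ 1.09) = 2(1 − Φ(1.09/√13.4)) ≈ 0.7659

By the reflection principle for Brownian motion, P(M_t ≥ a) = 2 · P(B_t ≥ a) for a ≥ 0. Since B_t ~ N(0, t), P(B_t ≥ 1.09) = 1 − Φ(1.09/√t) = 1 − Φ(1.09/√13.4) = 1 − Φ(0.2978). So
  P(M_{13.4} ≥ 1.09) = 2(1 − Φ(0.2978)) ≈ 0.7659.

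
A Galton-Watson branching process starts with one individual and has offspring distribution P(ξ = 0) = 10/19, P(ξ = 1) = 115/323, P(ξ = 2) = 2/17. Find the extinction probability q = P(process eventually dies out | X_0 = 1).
q = 1

Mean offspring μ = 0·10/19 + 1·115/323 + 2·2/17 = 191/323 ≤ 1. For μ ≤ 1 with offspring not concentrated at 1, the Galton-Watson process goes extinct almost surely, so q = 1.
(Algebraic check: The pgf is f(s) = 10/19 + 115/323·s + 2/17·s². The extinction probability q is the smallest fixed point of f in [0, 1]. Setting s = f(s):
  2/17·s² + (115/323 − 1)·s + 10/19 = 0
  2/17·s² − (10/19 + 2/17)·s + 10/19 = 0
which factors as (s − 1)·(2/17·s − 10/19) = 0, giving roots s = 1 and s = (10/19)/(2/17) = 85/19. Since 85/19 ≥ 1, the smallest root in [0, 1] is s = 1.)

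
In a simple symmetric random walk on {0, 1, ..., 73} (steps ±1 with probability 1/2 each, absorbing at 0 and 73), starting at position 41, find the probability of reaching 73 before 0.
P(hit 73 before 0) = 41/73

Let u_k = P(hit 73 before 0 | start at k). Then u_0 = 0, u_73 = 1, and u_k = u_{k-1}/2 + u_{k+1}/2 for 1 ≤ k ≤ 72. This harmonic recurrence is solved by u_k = k/73, giving u_41 = 41/73.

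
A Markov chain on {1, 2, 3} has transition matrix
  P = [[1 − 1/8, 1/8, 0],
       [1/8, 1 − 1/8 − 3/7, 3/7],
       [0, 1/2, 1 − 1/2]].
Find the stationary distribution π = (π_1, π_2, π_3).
π = (7/20, 7/20, 3/10)

This is a birth-death chain on three states, which satisfies detailed balance: π_1 · P_{12} = π_2 · P_{21} and π_2 · P_{23} = π_3 · P_{32}.
From π_1 · 1/8 = π_2 · 1/8: π_2/π_1 = (1/8)/(1/8) = 1.
From π_2 · 3/7 = π_3 · 1/2: π_3/π_2 = (3/7)/(1/2) = 6/7.
Take π_1 proportional to 1; then unnormalized π = (1, 1, 6/7). Normalize by dividing by the sum 20/7:
  π = (7/20, 7/20, 3/10).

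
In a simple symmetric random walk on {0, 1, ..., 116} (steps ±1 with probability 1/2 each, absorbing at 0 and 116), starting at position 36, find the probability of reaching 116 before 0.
P(hit 116 before 0) = 36/116 = 9/29

Let u_k = P(hit 116 before 0 | start at k). Then u_0 = 0, u_116 = 1, and u_k = u_{k-1}/2 + u_{k+1}/2 for 1 ≤ k ≤ 115. This harmonic recurrence is solved by u_k = k/116, giving u_36 = 36/116 = 9/29.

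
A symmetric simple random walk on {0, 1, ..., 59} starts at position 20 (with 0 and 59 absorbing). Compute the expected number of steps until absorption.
E[τ | X_0 = 20] = 780

Let v_k = E[τ | X_0 = k]. Boundary: v_0 = v_59 = 0. Recurrence: v_k = 1 + (v_{k-1} + v_{k+1})/2 for 1 ≤ k ≤ 58. The particular solution to v_k − (v_{k-1} + v_{k+1})/2 = 1 is v_k = −k^2. Adding homogeneous solution A + B k and matching boundaries gives v_k = k (59 − k). Substituting k = 20: v_20 = 20 · 39 = 780.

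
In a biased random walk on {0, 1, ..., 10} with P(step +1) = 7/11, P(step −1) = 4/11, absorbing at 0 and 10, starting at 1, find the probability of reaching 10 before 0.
P(hit 10 before 0) = (1 − (4/7)^1) / (1 − (4/7)^10) = 40353607/93808891

Let u_k denote P(reach 10 before 0 | start at k). Boundary: u_0 = 0, u_10 = 1. Recurrence: u_k = 7/11·u_{k+1} + 4/11·u_{k-1} for 1 ≤ k ≤ 9. Try u_k = A + B·r^k with r = q/p = (4/11)/(7/11) = 4/7. Substitution satisfies the recurrence; boundary conditions give:
  u_k = (1 − r^k) / (1 − r^N) = (1 − (4/7)^1) / (1 − (4/7)^10) = 40353607/93808891.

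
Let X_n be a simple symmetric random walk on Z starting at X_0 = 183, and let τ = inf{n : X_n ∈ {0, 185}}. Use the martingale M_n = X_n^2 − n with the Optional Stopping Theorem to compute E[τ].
E[τ] = 366

M_n = X_n^2 − n is a martingale (since E[X_{n+1}^2 | F_n] = X_n^2 + 1). By OST (τ has finite mean in a bounded region), E[M_τ] = E[M_0] = X_0^2 − 0 = 183^2 = 33489. Also E[M_τ] = E[X_τ^2] − E[τ]. The walk exits at 0 or 185, with P(hit 185 first) = 183/185, so E[X_τ^2] = 185^2 · 183/185 + 0 = 33855. Thus E[τ] = E[X_τ^2] − E[M_τ] = 33855 − 33489 = 366 = 183(185 − 183) = 366.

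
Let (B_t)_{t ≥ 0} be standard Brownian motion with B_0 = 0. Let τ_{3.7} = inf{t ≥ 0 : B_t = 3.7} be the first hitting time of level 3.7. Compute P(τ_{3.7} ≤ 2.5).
P(τ_{3.7} ≤ 2.5) = 2(1 − Φ(3.7/√2.5)) = 2(1 − Φ(2.3401)) ≈ 0.0193

By the reflection principle for standard BM, P(τ_b ≤ t) = 2 · P(B_t ≥ b). Since B_t ~ N(0, t), P(B_t ≥ 3.7) = 1 − Φ(3.7/√t) = 1 − Φ(3.7/√2.5) = 1 − Φ(2.3401) ≈ 0.00964. Doubling: P(τ_{3.7} ≤ 2.5) ≈ 2 · 0.00964 = 0.01928 ≈ 0.0193.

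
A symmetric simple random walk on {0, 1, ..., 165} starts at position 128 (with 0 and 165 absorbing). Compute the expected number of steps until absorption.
E[τ | X_0 = 128] = 4736

Let v_k = E[τ | X_0 = k]. Boundary: v_0 = v_165 = 0. Recurrence: v_k = 1 + (v_{k-1} + v_{k+1})/2 for 1 ≤ k ≤ 164. The particular solution to v_k − (v_{k-1} + v_{k+1})/2 = 1 is v_k = −k^2. Adding homogeneous solution A + B k and matching boundaries gives v_k = k (165 − k). Substituting k = 128: v_128 = 128 · 37 = 4736.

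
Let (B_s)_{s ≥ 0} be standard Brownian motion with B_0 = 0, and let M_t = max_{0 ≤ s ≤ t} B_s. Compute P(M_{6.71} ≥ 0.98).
P(M_{6.71} ≥ 0.98) = 2·P(B_{6.71} ≥ 0.98) = 2(1 − Φ(0.98/√6.71)) ≈ 0.7052

By the reflection principle for Brownian motion, P(M_t ≥ a) = 2 · P(B_t ≥ a) for a ≥ 0. Since B_t ~ N(0, t), P(B_t ≥ 0.98) = 1 − Φ(0.98/√t) = 1 − Φ(0.98/√6.71) = 1 − Φ(0.3783). So
  P(M_{6.71} ≥ 0.98) = 2(1 − Φ(0.3783)) ≈ 0.7052.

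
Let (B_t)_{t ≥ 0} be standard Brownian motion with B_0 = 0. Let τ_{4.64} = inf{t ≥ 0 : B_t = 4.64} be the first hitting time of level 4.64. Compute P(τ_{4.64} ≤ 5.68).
P(τ_{4.64} ≤ 5.68) = 2(1 − Φ(4.64/√5.68)) = 2(1 − Φ(1.9469)) ≈ 0.0515

By the reflection principle for standard BM, P(τ_b ≤ t) = 2 · P(B_t ≥ b). Since B_t ~ N(0, t), P(B_t ≥ 4.64) = 1 − Φ(4.64/√t) = 1 − Φ(4.64/√5.68) = 1 − Φ(1.9469) ≈ 0.02577. Doubling: P(τ_{4.64} ≤ 5.68) ≈ 2 · 0.02577 = 0.05154 ≈ 0.0515.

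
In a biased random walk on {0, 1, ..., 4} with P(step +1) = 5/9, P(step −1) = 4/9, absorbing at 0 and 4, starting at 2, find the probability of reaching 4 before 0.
P(hit 4 before 0) = (1 − (4/5)^2) / (1 − (4/5)^4) = 25/41

Let u_k denote P(reach 4 before 0 | start at k). Boundary: u_0 = 0, u_4 = 1. Recurrence: u_k = 5/9·u_{k+1} + 4/9·u_{k-1} for 1 ≤ k ≤ 3. Try u_k = A + B·r^k with r = q/p = (4/9)/(5/9) = 4/5. Substitution satisfies the recurrence; boundary conditions give:
  u_k = (1 − r^k) / (1 − r^N) = (1 − (4/5)^2) / (1 − (4/5)^4) = 25/41.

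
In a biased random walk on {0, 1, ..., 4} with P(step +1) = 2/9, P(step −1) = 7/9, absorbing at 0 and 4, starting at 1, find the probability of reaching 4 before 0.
P(hit 4 before 0) = (1 − (7/2)^1) / (1 − (7/2)^4) = 8/477

Let u_k denote P(reach 4 before 0 | start at k). Boundary: u_0 = 0, u_4 = 1. Recurrence: u_k = 2/9·u_{k+1} + 7/9·u_{k-1} for 1 ≤ k ≤ 3. Try u_k = A + B·r^k with r = q/p = (7/9)/(2/9) = 7/2. Substitution satisfies the recurrence; boundary conditions give:
  u_k = (1 − r^k) / (1 − r^N) = (1 − (7/2)^1) / (1 − (7/2)^4) = 8/477.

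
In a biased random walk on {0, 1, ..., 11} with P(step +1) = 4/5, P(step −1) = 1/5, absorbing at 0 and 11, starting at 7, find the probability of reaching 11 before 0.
P(hit 11 before 0) = (1 − (1/4)^7) / (1 − (1/4)^11) = 1398016/1398101

Let u_k denote P(reach 11 before 0 | start at k). Boundary: u_0 = 0, u_11 = 1. Recurrence: u_k = 4/5·u_{k+1} + 1/5·u_{k-1} for 1 ≤ k ≤ 10. Try u_k = A + B·r^k with r = q/p = (1/5)/(4/5) = 1/4. Substitution satisfies the recurrence; boundary conditions give:
  u_k = (1 − r^k) / (1 − r^N) = (1 − (1/4)^7) / (1 − (1/4)^11) = 1398016/1398101.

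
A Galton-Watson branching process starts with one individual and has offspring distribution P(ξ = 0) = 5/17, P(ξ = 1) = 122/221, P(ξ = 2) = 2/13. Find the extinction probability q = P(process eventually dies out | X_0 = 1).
q = 1

Mean offspring μ = 0·5/17 + 1·122/221 + 2·2/13 = 190/221 ≤ 1. For μ ≤ 1 with offspring not concentrated at 1, the Galton-Watson process goes extinct almost surely, so q = 1.
(Algebraic check: The pgf is f(s) = 5/17 + 122/221·s + 2/13·s². The extinction probability q is the smallest fixed point of f in [0, 1]. Setting s = f(s):
  2/13·s² + (122/221 − 1)·s + 5/17 = 0
  2/13·s² − (5/17 + 2/13)·s + 5/17 = 0
which factors as (s − 1)·(2/13·s − 5/17) = 0, giving roots s = 1 and s = (5/17)/(2/13) = 65/34. Since 65/34 ≥ 1, the smallest root in [0, 1] is s = 1.)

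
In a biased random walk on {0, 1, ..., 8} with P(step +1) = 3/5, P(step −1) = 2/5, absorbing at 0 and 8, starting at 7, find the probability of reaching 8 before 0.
P(hit 8 before 0) = (1 − (2/3)^7) / (1 − (2/3)^8) = 6177/6305

Let u_k denote P(reach 8 before 0 | start at k). Boundary: u_0 = 0, u_8 = 1. Recurrence: u_k = 3/5·u_{k+1} + 2/5·u_{k-1} for 1 ≤ k ≤ 7. Try u_k = A + B·r^k with r = q/p = (2/5)/(3/5) = 2/3. Substitution satisfies the recurrence; boundary conditions give:
  u_k = (1 − r^k) / (1 − r^N) = (1 − (2/3)^7) / (1 − (2/3)^8) = 6177/6305.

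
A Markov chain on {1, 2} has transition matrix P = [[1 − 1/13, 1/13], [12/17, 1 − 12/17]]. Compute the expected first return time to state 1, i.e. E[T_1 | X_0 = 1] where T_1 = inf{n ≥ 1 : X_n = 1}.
E[T_1 | X_0 = 1] = 1/π_1 = 173/156

For an irreducible recurrent Markov chain with stationary distribution π, E[T_i | X_0 = i] = 1/π_i (Kac's formula). Here π_1 = (12/17)/(1/13 + 12/17) = (12/17)/(173/221) = 156/173, so E[T_1 | X_0 = 1] = 1/π_1 = (1/13 + 12/17)/(12/17) = (173/221)/(12/17) = 173/156.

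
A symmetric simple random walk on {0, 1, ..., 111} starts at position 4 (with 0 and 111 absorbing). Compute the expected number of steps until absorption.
E[τ | X_0 = 4] = 428

Let v_k = E[τ | X_0 = k]. Boundary: v_0 = v_111 = 0. Recurrence: v_k = 1 + (v_{k-1} + v_{k+1})/2 for 1 ≤ k ≤ 110. The particular solution to v_k − (v_{k-1} + v_{k+1})/2 = 1 is v_k = −k^2. Adding homogeneous solution A + B k and matching boundaries gives v_k = k (111 − k). Substituting k = 4: v_4 = 4 · 107 = 428.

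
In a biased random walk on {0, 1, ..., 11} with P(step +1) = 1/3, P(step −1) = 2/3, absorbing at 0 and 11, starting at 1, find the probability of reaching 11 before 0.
P(hit 11 before 0) = (1 − (2)^1) / (1 − (2)^11) = 1/2047

Let u_k denote P(reach 11 before 0 | start at k). Boundary: u_0 = 0, u_11 = 1. Recurrence: u_k = 1/3·u_{k+1} + 2/3·u_{k-1} for 1 ≤ k ≤ 10. Try u_k = A + B·r^k with r = q/p = (2/3)/(1/3) = 2. Substitution satisfies the recurrence; boundary conditions give:
  u_k = (1 − r^k) / (1 − r^N) = (1 − (2)^1) / (1 − (2)^11) = 1/2047.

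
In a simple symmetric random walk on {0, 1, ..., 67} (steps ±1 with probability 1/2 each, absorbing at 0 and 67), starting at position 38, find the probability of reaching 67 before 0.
P(hit 67 before 0) = 38/67

Let u_k = P(hit 67 before 0 | start at k). Then u_0 = 0, u_67 = 1, and u_k = u_{k-1}/2 + u_{k+1}/2 for 1 ≤ k ≤ 66. This harmonic recurrence is solved by u_k = k/67, giving u_38 = 38/67.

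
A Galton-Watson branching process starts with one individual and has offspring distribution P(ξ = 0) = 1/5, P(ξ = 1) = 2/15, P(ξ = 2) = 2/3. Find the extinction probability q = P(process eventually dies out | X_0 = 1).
q = 3/10

The pgf is f(s) = 1/5 + 2/15·s + 2/3·s². The extinction probability q is the smallest fixed point of f in [0, 1]. Setting s = f(s):
  2/3·s² + (2/15 − 1)·s + 1/5 = 0
  2/3·s² − (1/5 + 2/3)·s + 1/5 = 0
which factors as (s − 1)·(2/3·s − 1/5) = 0, giving roots s = 1 and s = (1/5)/(2/3) = 3/10.
Mean offspring μ = 2/15 + 2·2/3 = 22/15 > 1 (supercritical), so q < 1. The extinction probability is the smaller root: q = (1/5)/(2/3) = 3/10.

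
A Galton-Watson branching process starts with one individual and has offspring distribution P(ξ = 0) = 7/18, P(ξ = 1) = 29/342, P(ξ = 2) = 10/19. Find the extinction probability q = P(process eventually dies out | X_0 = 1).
q = 133/180

The pgf is f(s) = 7/18 + 29/342·s + 10/19·s². The extinction probability q is the smallest fixed point of f in [0, 1]. Setting s = f(s):
  10/19·s² + (29/342 − 1)·s + 7/18 = 0
  10/19·s² − (7/18 + 10/19)·s + 7/18 = 0
which factors as (s − 1)·(10/19·s − 7/18) = 0, giving roots s = 1 and s = (7/18)/(10/19) = 133/180.
Mean offspring μ = 29/342 + 2·10/19 = 389/342 > 1 (supercritical), so q < 1. The extinction probability is the smaller root: q = (7/18)/(10/19) = 133/180.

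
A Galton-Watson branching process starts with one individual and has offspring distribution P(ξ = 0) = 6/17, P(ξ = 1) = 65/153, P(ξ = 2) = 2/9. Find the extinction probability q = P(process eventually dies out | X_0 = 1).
q = 1

Mean offspring μ = 0·6/17 + 1·65/153 + 2·2/9 = 133/153 ≤ 1. For μ ≤ 1 with offspring not concentrated at 1, the Galton-Watson process goes extinct almost surely, so q = 1.
(Algebraic check: The pgf is f(s) = 6/17 + 65/153·s + 2/9·s². The extinction probability q is the smallest fixed point of f in [0, 1]. Setting s = f(s):
  2/9·s² + (65/153 − 1)·s + 6/17 = 0
  2/9·s² − (6/17 + 2/9)·s + 6/17 = 0
which factors as (s − 1)·(2/9·s − 6/17) = 0, giving roots s = 1 and s = (6/17)/(2/9) = 27/17. Since 27/17 ≥ 1, the smallest root in [0, 1] is s = 1.)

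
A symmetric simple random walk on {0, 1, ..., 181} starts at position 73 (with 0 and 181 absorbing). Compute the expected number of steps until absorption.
E[τ | X_0 = 73] = 7884

Let v_k = E[τ | X_0 = k]. Boundary: v_0 = v_181 = 0. Recurrence: v_k = 1 + (v_{k-1} + v_{k+1})/2 for 1 ≤ k ≤ 180. The particular solution to v_k − (v_{k-1} + v_{k+1})/2 = 1 is v_k = −k^2. Adding homogeneous solution A + B k and matching boundaries gives v_k = k (181 − k). Substituting k = 73: v_73 = 73 · 108 = 7884.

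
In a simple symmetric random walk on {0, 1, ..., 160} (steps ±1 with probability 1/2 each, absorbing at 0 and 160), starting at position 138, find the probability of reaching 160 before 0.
P(hit 160 before 0) = 138/160 = 69/80

Let u_k = P(hit 160 before 0 | start at k). Then u_0 = 0, u_160 = 1, and u_k = u_{k-1}/2 + u_{k+1}/2 for 1 ≤ k ≤ 159. This harmonic recurrence is solved by u_k = k/160, giving u_138 = 138/160 = 69/80.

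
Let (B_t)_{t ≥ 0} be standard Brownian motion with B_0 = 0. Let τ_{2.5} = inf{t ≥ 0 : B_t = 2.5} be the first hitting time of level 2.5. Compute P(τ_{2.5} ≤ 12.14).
P(τ_{2.5} ≤ 12.14) = 2(1 − Φ(2.5/√12.14)) = 2(1 − Φ(0.7175)) ≈ 0.4731

By the reflection principle for standard BM, P(τ_b ≤ t) = 2 · P(B_t ≥ b). Since B_t ~ N(0, t), P(B_t ≥ 2.5) = 1 − Φ(2.5/√t) = 1 − Φ(2.5/√12.14) = 1 − Φ(0.7175) ≈ 0.23653. Doubling: P(τ_{2.5} ≤ 12.14) ≈ 2 · 0.23653 = 0.47306 ≈ 0.4731.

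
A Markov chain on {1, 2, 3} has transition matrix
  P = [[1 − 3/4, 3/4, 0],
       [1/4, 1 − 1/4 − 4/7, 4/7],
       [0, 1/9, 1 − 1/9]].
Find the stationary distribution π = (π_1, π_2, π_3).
π = (7/136, 21/136, 27/34)

This is a birth-death chain on three states, which satisfies detailed balance: π_1 · P_{12} = π_2 · P_{21} and π_2 · P_{23} = π_3 · P_{32}.
From π_1 · 3/4 = π_2 · 1/4: π_2/π_1 = (3/4)/(1/4) = 3.
From π_2 · 4/7 = π_3 · 1/9: π_3/π_2 = (4/7)/(1/9) = 36/7.
Take π_1 proportional to 1; then unnormalized π = (1, 3, 108/7). Normalize by dividing by the sum 136/7:
  π = (7/136, 21/136, 27/34).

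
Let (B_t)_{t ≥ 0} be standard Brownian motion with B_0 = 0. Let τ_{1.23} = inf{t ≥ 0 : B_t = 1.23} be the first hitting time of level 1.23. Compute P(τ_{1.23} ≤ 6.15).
P(τ_{1.23} ≤ 6.15) = 2(1 − Φ(1.23/√6.15)) = 2(1 − Φ(0.4960)) ≈ 0.6199

By the reflection principle for standard BM, P(τ_b ≤ t) = 2 · P(B_t ≥ b). Since B_t ~ N(0, t), P(B_t ≥ 1.23) = 1 − Φ(1.23/√t) = 1 − Φ(1.23/√6.15) = 1 − Φ(0.4960) ≈ 0.30995. Doubling: P(τ_{1.23} ≤ 6.15) ≈ 2 · 0.30995 = 0.61990 ≈ 0.6199.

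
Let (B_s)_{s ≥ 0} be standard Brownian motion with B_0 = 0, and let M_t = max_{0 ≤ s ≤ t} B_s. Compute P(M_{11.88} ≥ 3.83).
P(M_{11.88} ≥ 3.83) = 2·P(B_{11.88} ≥ 3.83) = 2(1 − Φ(3.83/√11.88)) ≈ 0.2665

By the reflection principle for Brownian motion, P(M_t ≥ a) = 2 · P(B_t ≥ a) for a ≥ 0. Since B_t ~ N(0, t), P(B_t ≥ 3.83) = 1 − Φ(3.83/√t) = 1 − Φ(3.83/√11.88) = 1 − Φ(1.1112). So
  P(M_{11.88} ≥ 3.83) = 2(1 − Φ(1.1112)) ≈ 0.2665.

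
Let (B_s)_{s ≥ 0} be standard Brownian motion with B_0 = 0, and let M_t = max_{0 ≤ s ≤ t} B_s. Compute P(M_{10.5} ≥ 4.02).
P(M_{10.5} ≥ 4.02) = 2·P(B_{10.5} ≥ 4.02) = 2(1 − Φ(4.02/√10.5)) ≈ 0.2148

By the reflection principle for Brownian motion, P(M_t ≥ a) = 2 · P(B_t ≥ a) for a ≥ 0. Since B_t ~ N(0, t), P(B_t ≥ 4.02) = 1 − Φ(4.02/√t) = 1 − Φ(4.02/√10.5) = 1 − Φ(1.2406). So
  P(M_{10.5} ≥ 4.02) = 2(1 − Φ(1.2406)) ≈ 0.2148.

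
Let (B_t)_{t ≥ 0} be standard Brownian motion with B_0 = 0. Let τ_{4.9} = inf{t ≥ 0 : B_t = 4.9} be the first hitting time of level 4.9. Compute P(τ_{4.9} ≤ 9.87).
P(τ_{4.9} ≤ 9.87) = 2(1 − Φ(4.9/√9.87)) = 2(1 − Φ(1.5597)) ≈ 0.1188

By the reflection principle for standard BM, P(τ_b ≤ t) = 2 · P(B_t ≥ b). Since B_t ~ N(0, t), P(B_t ≥ 4.9) = 1 − Φ(4.9/√t) = 1 − Φ(4.9/√9.87) = 1 − Φ(1.5597) ≈ 0.05942. Doubling: P(τ_{4.9} ≤ 9.87) ≈ 2 · 0.05942 = 0.11884 ≈ 0.1188.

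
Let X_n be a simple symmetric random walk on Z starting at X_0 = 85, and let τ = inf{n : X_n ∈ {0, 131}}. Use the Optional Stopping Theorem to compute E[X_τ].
E[X_τ] = 85

X_n is a martingale and τ is a bounded-mean stopping time (indeed τ is finite a.s. with bounded expectation since the walk is in a bounded region). By the OST, E[X_τ] = E[X_0] = 85. Equivalently: E[X_τ] = 131 · P(hit 131 first) + 0 · P(hit 0 first) = 131 · (85/131) = 85.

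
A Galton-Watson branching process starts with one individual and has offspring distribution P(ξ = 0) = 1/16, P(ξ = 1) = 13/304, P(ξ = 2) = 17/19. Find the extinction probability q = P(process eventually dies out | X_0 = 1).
q = 19/272

The pgf is f(s) = 1/16 + 13/304·s + 17/19·s². The extinction probability q is the smallest fixed point of f in [0, 1]. Setting s = f(s):
  17/19·s² + (13/304 − 1)·s + 1/16 = 0
  17/19·s² − (1/16 + 17/19)·s + 1/16 = 0
which factors as (s − 1)·(17/19·s − 1/16) = 0, giving roots s = 1 and s = (1/16)/(17/19) = 19/272.
Mean offspring μ = 13/304 + 2·17/19 = 557/304 > 1 (supercritical), so q < 1. The extinction probability is the smaller root: q = (1/16)/(17/19) = 19/272.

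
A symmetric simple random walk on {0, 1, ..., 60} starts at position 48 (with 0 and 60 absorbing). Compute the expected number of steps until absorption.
E[τ | X_0 = 48] = 576

Let v_k = E[τ | X_0 = k]. Boundary: v_0 = v_60 = 0. Recurrence: v_k = 1 + (v_{k-1} + v_{k+1})/2 for 1 ≤ k ≤ 59. The particular solution to v_k − (v_{k-1} + v_{k+1})/2 = 1 is v_k = −k^2. Adding homogeneous solution A + B k and matching boundaries gives v_k = k (60 − k). Substituting k = 48: v_48 = 48 · 12 = 576.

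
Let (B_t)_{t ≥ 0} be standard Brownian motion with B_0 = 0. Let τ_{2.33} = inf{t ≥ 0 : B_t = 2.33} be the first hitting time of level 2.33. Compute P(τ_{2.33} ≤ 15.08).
P(τ_{2.33} ≤ 15.08) = 2(1 − Φ(2.33/√15.08)) = 2(1 − Φ(0.6000)) ≈ 0.5485

By the reflection principle for standard BM, P(τ_b ≤ t) = 2 · P(B_t ≥ b). Since B_t ~ N(0, t), P(B_t ≥ 2.33) = 1 − Φ(2.33/√t) = 1 − Φ(2.33/√15.08) = 1 − Φ(0.6000) ≈ 0.27425. Doubling: P(τ_{2.33} ≤ 15.08) ≈ 2 · 0.27425 = 0.54850 ≈ 0.5485.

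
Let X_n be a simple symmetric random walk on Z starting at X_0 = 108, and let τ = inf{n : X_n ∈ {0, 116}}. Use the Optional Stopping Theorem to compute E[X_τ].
E[X_τ] = 108

X_n is a martingale and τ is a bounded-mean stopping time (indeed τ is finite a.s. with bounded expectation since the walk is in a bounded region). By the OST, E[X_τ] = E[X_0] = 108. Equivalently: E[X_τ] = 116 · P(hit 116 first) + 0 · P(hit 0 first) = 116 · (108/116) = 108.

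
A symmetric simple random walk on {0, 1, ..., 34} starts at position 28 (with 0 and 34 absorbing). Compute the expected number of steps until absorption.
E[τ | X_0 = 28] = 168

Let v_k = E[τ | X_0 = k]. Boundary: v_0 = v_34 = 0. Recurrence: v_k = 1 + (v_{k-1} + v_{k+1})/2 for 1 ≤ k ≤ 33. The particular solution to v_k − (v_{k-1} + v_{k+1})/2 = 1 is v_k = −k^2. Adding homogeneous solution A + B k and matching boundaries gives v_k = k (34 − k). Substituting k = 28: v_28 = 28 · 6 = 168.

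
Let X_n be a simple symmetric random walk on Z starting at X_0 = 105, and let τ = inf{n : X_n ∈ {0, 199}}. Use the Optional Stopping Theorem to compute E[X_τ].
E[X_τ] = 105

X_n is a martingale and τ is a bounded-mean stopping time (indeed τ is finite a.s. with bounded expectation since the walk is in a bounded region). By the OST, E[X_τ] = E[X_0] = 105. Equivalently: E[X_τ] = 199 · P(hit 199 first) + 0 · P(hit 0 first) = 199 · (105/199) = 105.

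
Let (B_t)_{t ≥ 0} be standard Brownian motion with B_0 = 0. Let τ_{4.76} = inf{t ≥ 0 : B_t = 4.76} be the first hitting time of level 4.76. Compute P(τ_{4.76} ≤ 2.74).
P(τ_{4.76} ≤ 2.74) = 2(1 − Φ(4.76/√2.74)) = 2(1 − Φ(2.8756)) ≈ 0.0040

By the reflection principle for standard BM, P(τ_b ≤ t) = 2 · P(B_t ≥ b). Since B_t ~ N(0, t), P(B_t ≥ 4.76) = 1 − Φ(4.76/√t) = 1 − Φ(4.76/√2.74) = 1 − Φ(2.8756) ≈ 0.00202. Doubling: P(τ_{4.76} ≤ 2.74) ≈ 2 · 0.00202 = 0.00404 ≈ 0.0040.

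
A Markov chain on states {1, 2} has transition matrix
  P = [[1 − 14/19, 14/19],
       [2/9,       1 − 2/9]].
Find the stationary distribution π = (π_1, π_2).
π_1 = 19/82, π_2 = 63/82

Solve πP = π with π_1 + π_2 = 1. From πP = π: π_1 · (1 − 14/19) + π_2 · 2/9 = π_1 ⇒ π_2 · 2/9 = π_1 · 14/19 ⇒ π_2/π_1 = (14/19)/(2/9) = 63/19. Together with π_1 + π_2 = 1:
  π_1 = (2/9)/(14/19 + 2/9) = (2/9)/(164/171) = 19/82,
  π_2 = (14/19)/(14/19 + 2/9) = (14/19)/(164/171) = 63/82.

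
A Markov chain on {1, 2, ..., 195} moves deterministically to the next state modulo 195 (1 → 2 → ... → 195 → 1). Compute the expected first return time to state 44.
E[T_44 | X_0 = 44] = 195

The chain cycles deterministically, so starting at state 44 it returns in exactly 195 steps. Equivalently, the stationary distribution is uniform π_j = 1/195 for every state j, so by Kac's formula E[T_44] = 1/π_44 = 195.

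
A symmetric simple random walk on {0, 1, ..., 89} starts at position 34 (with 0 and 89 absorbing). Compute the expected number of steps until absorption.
E[τ | X_0 = 34] = 1870

Let v_k = E[τ | X_0 = k]. Boundary: v_0 = v_89 = 0. Recurrence: v_k = 1 + (v_{k-1} + v_{k+1})/2 for 1 ≤ k ≤ 88. The particular solution to v_k − (v_{k-1} + v_{k+1})/2 = 1 is v_k = −k^2. Adding homogeneous solution A + B k and matching boundaries gives v_k = k (89 − k). Substituting k = 34: v_34 = 34 · 55 = 1870.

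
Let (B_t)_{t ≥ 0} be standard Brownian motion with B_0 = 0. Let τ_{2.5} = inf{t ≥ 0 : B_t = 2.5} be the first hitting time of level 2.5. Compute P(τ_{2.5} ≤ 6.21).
P(τ_{2.5} ≤ 6.21) = 2(1 − Φ(2.5/√6.21)) = 2(1 − Φ(1.0032)) ≈ 0.3158

By the reflection principle for standard BM, P(τ_b ≤ t) = 2 · P(B_t ≥ b). Since B_t ~ N(0, t), P(B_t ≥ 2.5) = 1 − Φ(2.5/√t) = 1 − Φ(2.5/√6.21) = 1 − Φ(1.0032) ≈ 0.15788. Doubling: P(τ_{2.5} ≤ 6.21) ≈ 2 · 0.15788 = 0.31576 ≈ 0.3158.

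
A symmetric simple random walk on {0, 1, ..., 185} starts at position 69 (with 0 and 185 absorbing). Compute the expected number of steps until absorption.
E[τ | X_0 = 69] = 8004

Let v_k = E[τ | X_0 = k]. Boundary: v_0 = v_185 = 0. Recurrence: v_k = 1 + (v_{k-1} + v_{k+1})/2 for 1 ≤ k ≤ 184. The particular solution to v_k − (v_{k-1} + v_{k+1})/2 = 1 is v_k = −k^2. Adding homogeneous solution A + B k and matching boundaries gives v_k = k (185 − k). Substituting k = 69: v_69 = 69 · 116 = 8004.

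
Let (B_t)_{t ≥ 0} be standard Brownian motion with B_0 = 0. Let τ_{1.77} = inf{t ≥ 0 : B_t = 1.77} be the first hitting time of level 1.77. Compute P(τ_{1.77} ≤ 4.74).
P(τ_{1.77} ≤ 4.74) = 2(1 − Φ(1.77/√4.74)) = 2(1 − Φ(0.8130)) ≈ 0.4162

By the reflection principle for standard BM, P(τ_b ≤ t) = 2 · P(B_t ≥ b). Since B_t ~ N(0, t), P(B_t ≥ 1.77) = 1 − Φ(1.77/√t) = 1 − Φ(1.77/√4.74) = 1 − Φ(0.8130) ≈ 0.20811. Doubling: P(τ_{1.77} ≤ 4.74) ≈ 2 · 0.20811 = 0.41622 ≈ 0.4162.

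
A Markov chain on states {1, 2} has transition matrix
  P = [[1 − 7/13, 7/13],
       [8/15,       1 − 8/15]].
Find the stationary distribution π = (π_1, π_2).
π_1 = 104/209, π_2 = 105/209

Solve πP = π with π_1 + π_2 = 1. From πP = π: π_1 · (1 − 7/13) + π_2 · 8/15 = π_1 ⇒ π_2 · 8/15 = π_1 · 7/13 ⇒ π_2/π_1 = (7/13)/(8/15) = 105/104. Together with π_1 + π_2 = 1:
  π_1 = (8/15)/(7/13 + 8/15) = (8/15)/(209/195) = 104/209,
  π_2 = (7/13)/(7/13 + 8/15) = (7/13)/(209/195) = 105/209.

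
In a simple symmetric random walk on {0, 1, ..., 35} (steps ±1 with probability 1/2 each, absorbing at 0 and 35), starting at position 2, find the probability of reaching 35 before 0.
P(hit 35 before 0) = 2/35

Let u_k = P(hit 35 before 0 | start at k). Then u_0 = 0, u_35 = 1, and u_k = u_{k-1}/2 + u_{k+1}/2 for 1 ≤ k ≤ 34. This harmonic recurrence is solved by u_k = k/35, giving u_2 = 2/35.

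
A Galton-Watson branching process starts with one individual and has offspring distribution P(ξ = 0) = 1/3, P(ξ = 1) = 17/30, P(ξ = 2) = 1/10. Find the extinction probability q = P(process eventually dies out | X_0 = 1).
q = 1

Mean offspring μ = 0·1/3 + 1·17/30 + 2·1/10 = 23/30 ≤ 1. For μ ≤ 1 with offspring not concentrated at 1, the Galton-Watson process goes extinct almost surely, so q = 1.
(Algebraic check: The pgf is f(s) = 1/3 + 17/30·s + 1/10·s². The extinction probability q is the smallest fixed point of f in [0, 1]. Setting s = f(s):
  1/10·s² + (17/30 − 1)·s + 1/3 = 0
  1/10·s² − (1/3 + 1/10)·s + 1/3 = 0
which factors as (s − 1)·(1/10·s − 1/3) = 0, giving roots s = 1 and s = (1/3)/(1/10) = 10/3. Since 10/3 ≥ 1, the smallest root in [0, 1] is s = 1.)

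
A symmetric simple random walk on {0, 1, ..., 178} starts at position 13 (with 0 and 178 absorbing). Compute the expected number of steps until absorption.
E[τ | X_0 = 13] = 2145

Let v_k = E[τ | X_0 = k]. Boundary: v_0 = v_178 = 0. Recurrence: v_k = 1 + (v_{k-1} + v_{k+1})/2 for 1 ≤ k ≤ 177. The particular solution to v_k − (v_{k-1} + v_{k+1})/2 = 1 is v_k = −k^2. Adding homogeneous solution A + B k and matching boundaries gives v_k = k (178 − k). Substituting k = 13: v_13 = 13 · 165 = 2145.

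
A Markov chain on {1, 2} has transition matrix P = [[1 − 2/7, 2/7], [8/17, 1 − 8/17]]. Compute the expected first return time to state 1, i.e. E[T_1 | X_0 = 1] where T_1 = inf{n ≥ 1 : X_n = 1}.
E[T_1 | X_0 = 1] = 1/π_1 = 45/28

For an irreducible recurrent Markov chain with stationary distribution π, E[T_i | X_0 = i] = 1/π_i (Kac's formula). Here π_1 = (8/17)/(2/7 + 8/17) = (8/17)/(90/119) = 28/45, so E[T_1 | X_0 = 1] = 1/π_1 = (2/7 + 8/17)/(8/17) = (90/119)/(8/17) = 45/28.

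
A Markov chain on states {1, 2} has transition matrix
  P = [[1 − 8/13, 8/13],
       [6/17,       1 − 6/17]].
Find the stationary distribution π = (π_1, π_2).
π_1 = 39/107, π_2 = 68/107

Solve πP = π with π_1 + π_2 = 1. From πP = π: π_1 · (1 − 8/13) + π_2 · 6/17 = π_1 ⇒ π_2 · 6/17 = π_1 · 8/13 ⇒ π_2/π_1 = (8/13)/(6/17) = 68/39. Together with π_1 + π_2 = 1:
  π_1 = (6/17)/(8/13 + 6/17) = (6/17)/(214/221) = 39/107,
  π_2 = (8/13)/(8/13 + 6/17) = (8/13)/(214/221) = 68/107.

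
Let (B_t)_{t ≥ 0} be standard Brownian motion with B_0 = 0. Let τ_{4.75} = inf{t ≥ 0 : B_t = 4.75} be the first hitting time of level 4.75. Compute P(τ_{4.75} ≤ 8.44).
P(τ_{4.75} ≤ 8.44) = 2(1 − Φ(4.75/√8.44)) = 2(1 − Φ(1.6350)) ≈ 0.1020

By the reflection principle for standard BM, P(τ_b ≤ t) = 2 · P(B_t ≥ b). Since B_t ~ N(0, t), P(B_t ≥ 4.75) = 1 − Φ(4.75/√t) = 1 − Φ(4.75/√8.44) = 1 − Φ(1.6350) ≈ 0.05102. Doubling: P(τ_{4.75} ≤ 8.44) ≈ 2 · 0.05102 = 0.10204 ≈ 0.1020.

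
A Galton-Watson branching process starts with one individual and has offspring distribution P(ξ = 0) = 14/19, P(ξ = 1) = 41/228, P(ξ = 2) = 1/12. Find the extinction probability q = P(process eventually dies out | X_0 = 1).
q = 1

Mean offspring μ = 0·14/19 + 1·41/228 + 2·1/12 = 79/228 ≤ 1. For μ ≤ 1 with offspring not concentrated at 1, the Galton-Watson process goes extinct almost surely, so q = 1.
(Algebraic check: The pgf is f(s) = 14/19 + 41/228·s + 1/12·s². The extinction probability q is the smallest fixed point of f in [0, 1]. Setting s = f(s):
  1/12·s² + (41/228 − 1)·s + 14/19 = 0
  1/12·s² − (14/19 + 1/12)·s + 14/19 = 0
which factors as (s − 1)·(1/12·s − 14/19) = 0, giving roots s = 1 and s = (14/19)/(1/12) = 168/19. Since 168/19 ≥ 1, the smallest root in [0, 1] is s = 1.)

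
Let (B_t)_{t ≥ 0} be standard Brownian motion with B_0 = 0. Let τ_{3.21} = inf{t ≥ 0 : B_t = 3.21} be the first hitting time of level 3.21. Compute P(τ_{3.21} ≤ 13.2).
P(τ_{3.21} ≤ 13.2) = 2(1 − Φ(3.21/√13.2)) = 2(1 − Φ(0.8835)) ≈ 0.3770

By the reflection principle for standard BM, P(τ_b ≤ t) = 2 · P(B_t ≥ b). Since B_t ~ N(0, t), P(B_t ≥ 3.21) = 1 − Φ(3.21/√t) = 1 − Φ(3.21/√13.2) = 1 − Φ(0.8835) ≈ 0.18848. Doubling: P(τ_{3.21} ≤ 13.2) ≈ 2 · 0.18848 = 0.37696 ≈ 0.3770.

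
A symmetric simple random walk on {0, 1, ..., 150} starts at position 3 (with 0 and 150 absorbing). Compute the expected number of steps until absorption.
E[τ | X_0 = 3] = 441

Let v_k = E[τ | X_0 = k]. Boundary: v_0 = v_150 = 0. Recurrence: v_k = 1 + (v_{k-1} + v_{k+1})/2 for 1 ≤ k ≤ 149. The particular solution to v_k − (v_{k-1} + v_{k+1})/2 = 1 is v_k = −k^2. Adding homogeneous solution A + B k and matching boundaries gives v_k = k (150 − k). Substituting k = 3: v_3 = 3 · 147 = 441.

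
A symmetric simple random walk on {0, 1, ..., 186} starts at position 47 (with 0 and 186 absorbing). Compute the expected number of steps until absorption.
E[τ | X_0 = 47] = 6533

Let v_k = E[τ | X_0 = k]. Boundary: v_0 = v_186 = 0. Recurrence: v_k = 1 + (v_{k-1} + v_{k+1})/2 for 1 ≤ k ≤ 185. The particular solution to v_k − (v_{k-1} + v_{k+1})/2 = 1 is v_k = −k^2. Adding homogeneous solution A + B k and matching boundaries gives v_k = k (186 − k). Substituting k = 47: v_47 = 47 · 139 = 6533.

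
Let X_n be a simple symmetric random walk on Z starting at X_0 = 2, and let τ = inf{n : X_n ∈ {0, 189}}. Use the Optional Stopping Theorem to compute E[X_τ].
E[X_τ] = 2

X_n is a martingale and τ is a bounded-mean stopping time (indeed τ is finite a.s. with bounded expectation since the walk is in a bounded region). By the OST, E[X_τ] = E[X_0] = 2. Equivalently: E[X_τ] = 189 · P(hit 189 first) + 0 · P(hit 0 first) = 189 · (2/189) = 2.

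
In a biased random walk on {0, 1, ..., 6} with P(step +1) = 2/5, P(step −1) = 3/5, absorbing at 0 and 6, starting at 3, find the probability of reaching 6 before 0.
P(hit 6 before 0) = (1 − (3/2)^3) / (1 − (3/2)^6) = 8/35

Let u_k denote P(reach 6 before 0 | start at k). Boundary: u_0 = 0, u_6 = 1. Recurrence: u_k = 2/5·u_{k+1} + 3/5·u_{k-1} for 1 ≤ k ≤ 5. Try u_k = A + B·r^k with r = q/p = (3/5)/(2/5) = 3/2. Substitution satisfies the recurrence; boundary conditions give:
  u_k = (1 − r^k) / (1 − r^N) = (1 − (3/2)^3) / (1 − (3/2)^6) = 8/35.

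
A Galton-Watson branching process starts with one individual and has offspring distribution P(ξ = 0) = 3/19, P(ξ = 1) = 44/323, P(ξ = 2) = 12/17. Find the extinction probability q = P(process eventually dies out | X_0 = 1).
q = 17/76

The pgf is f(s) = 3/19 + 44/323·s + 12/17·s². The extinction probability q is the smallest fixed point of f in [0, 1]. Setting s = f(s):
  12/17·s² + (44/323 − 1)·s + 3/19 = 0
  12/17·s² − (3/19 + 12/17)·s + 3/19 = 0
which factors as (s − 1)·(12/17·s − 3/19) = 0, giving roots s = 1 and s = (3/19)/(12/17) = 17/76.
Mean offspring μ = 44/323 + 2·12/17 = 500/323 > 1 (supercritical), so q < 1. The extinction probability is the smaller root: q = (3/19)/(12/17) = 17/76.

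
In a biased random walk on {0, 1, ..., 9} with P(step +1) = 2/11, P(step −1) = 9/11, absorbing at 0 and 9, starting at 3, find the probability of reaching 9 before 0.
P(hit 9 before 0) = (1 − (9/2)^3) / (1 − (9/2)^9) = 64/537337

Let u_k denote P(reach 9 before 0 | start at k). Boundary: u_0 = 0, u_9 = 1. Recurrence: u_k = 2/11·u_{k+1} + 9/11·u_{k-1} for 1 ≤ k ≤ 8. Try u_k = A + B·r^k with r = q/p = (9/11)/(2/11) = 9/2. Substitution satisfies the recurrence; boundary conditions give:
  u_k = (1 − r^k) / (1 − r^N) = (1 − (9/2)^3) / (1 − (9/2)^9) = 64/537337.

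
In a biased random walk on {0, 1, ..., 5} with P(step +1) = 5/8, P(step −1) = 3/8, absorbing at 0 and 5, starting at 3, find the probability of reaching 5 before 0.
P(hit 5 before 0) = (1 − (3/5)^3) / (1 − (3/5)^5) = 1225/1441

Let u_k denote P(reach 5 before 0 | start at k). Boundary: u_0 = 0, u_5 = 1. Recurrence: u_k = 5/8·u_{k+1} + 3/8·u_{k-1} for 1 ≤ k ≤ 4. Try u_k = A + B·r^k with r = q/p = (3/8)/(5/8) = 3/5. Substitution satisfies the recurrence; boundary conditions give:
  u_k = (1 − r^k) / (1 − r^N) = (1 − (3/5)^3) / (1 − (3/5)^5) = 1225/1441.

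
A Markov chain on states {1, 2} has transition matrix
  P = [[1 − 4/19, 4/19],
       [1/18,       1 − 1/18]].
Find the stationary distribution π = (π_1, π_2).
π_1 = 19/91, π_2 = 72/91

Solve πP = π with π_1 + π_2 = 1. From πP = π: π_1 · (1 − 4/19) + π_2 · 1/18 = π_1 ⇒ π_2 · 1/18 = π_1 · 4/19 ⇒ π_2/π_1 = (4/19)/(1/18) = 72/19. Together with π_1 + π_2 = 1:
  π_1 = (1/18)/(4/19 + 1/18) = (1/18)/(91/342) = 19/91,
  π_2 = (4/19)/(4/19 + 1/18) = (4/19)/(91/342) = 72/91.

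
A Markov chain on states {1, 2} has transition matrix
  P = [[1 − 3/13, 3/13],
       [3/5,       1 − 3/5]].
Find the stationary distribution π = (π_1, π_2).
π_1 = 13/18, π_2 = 5/18

Solve πP = π with π_1 + π_2 = 1. From πP = π: π_1 · (1 − 3/13) + π_2 · 3/5 = π_1 ⇒ π_2 · 3/5 = π_1 · 3/13 ⇒ π_2/π_1 = (3/13)/(3/5) = 5/13. Together with π_1 + π_2 = 1:
  π_1 = (3/5)/(3/13 + 3/5) = (3/5)/(54/65) = 13/18,
  π_2 = (3/13)/(3/13 + 3/5) = (3/13)/(54/65) = 5/18.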